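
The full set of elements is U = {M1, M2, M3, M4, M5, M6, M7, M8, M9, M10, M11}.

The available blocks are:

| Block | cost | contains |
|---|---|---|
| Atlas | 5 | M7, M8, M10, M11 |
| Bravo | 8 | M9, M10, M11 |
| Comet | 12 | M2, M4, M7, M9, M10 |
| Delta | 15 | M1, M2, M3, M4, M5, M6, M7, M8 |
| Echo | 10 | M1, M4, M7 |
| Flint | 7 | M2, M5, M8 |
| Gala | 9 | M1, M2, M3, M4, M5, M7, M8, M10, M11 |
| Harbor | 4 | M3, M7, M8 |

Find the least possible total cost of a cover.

23

Bravo, Delta together cover every element (Bravo ∪ Delta = {M1, M2, M3, M4, M5, M6, M7, M8, M9, M10, M11}); total cost 8 + 15 = 23.
The greedy pick Gala, Bravo, Delta costs 32; no covering selection beats 23.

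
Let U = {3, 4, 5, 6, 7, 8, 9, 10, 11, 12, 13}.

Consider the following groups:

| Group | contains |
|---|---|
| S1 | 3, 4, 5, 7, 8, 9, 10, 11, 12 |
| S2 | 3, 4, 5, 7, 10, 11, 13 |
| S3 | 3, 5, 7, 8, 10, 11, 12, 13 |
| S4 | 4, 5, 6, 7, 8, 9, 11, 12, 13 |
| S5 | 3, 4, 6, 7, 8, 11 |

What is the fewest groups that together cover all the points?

2

S1 and S4 cover everything between them: the union {3, 4, 5, 6, 7, 8, 9, 10, 11, 12, 13} is all of U.
No single group has all 11 points (the largest, S1, has 9), so 2 is optimal.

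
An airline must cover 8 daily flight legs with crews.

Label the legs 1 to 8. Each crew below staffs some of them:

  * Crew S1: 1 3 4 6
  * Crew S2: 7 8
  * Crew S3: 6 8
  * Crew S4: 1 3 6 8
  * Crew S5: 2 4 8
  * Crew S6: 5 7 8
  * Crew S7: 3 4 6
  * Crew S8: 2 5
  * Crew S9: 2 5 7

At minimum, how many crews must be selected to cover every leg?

S1 and S6 and S9 together: S1 ∪ S6 ∪ S9 = {1, 2, 3, 4, 5, 6, 7, 8} — every leg is covered.
No 2 of the 9 crews cover everything (all 36 combinations miss at least one leg), so 3 is optimal.

3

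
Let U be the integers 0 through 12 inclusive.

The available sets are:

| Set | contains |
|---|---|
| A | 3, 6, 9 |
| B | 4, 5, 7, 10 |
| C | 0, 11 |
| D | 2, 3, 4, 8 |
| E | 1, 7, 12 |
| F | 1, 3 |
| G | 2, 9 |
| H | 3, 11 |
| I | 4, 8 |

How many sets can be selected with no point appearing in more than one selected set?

B, C, F, G are pairwise disjoint (B={4,5,7,10}; C={0,11}; F={1,3}; G={2,9}).
Every remaining set overlaps one of these, and no 5 of the listed sets are pairwise disjoint, so 4 is the maximum.

4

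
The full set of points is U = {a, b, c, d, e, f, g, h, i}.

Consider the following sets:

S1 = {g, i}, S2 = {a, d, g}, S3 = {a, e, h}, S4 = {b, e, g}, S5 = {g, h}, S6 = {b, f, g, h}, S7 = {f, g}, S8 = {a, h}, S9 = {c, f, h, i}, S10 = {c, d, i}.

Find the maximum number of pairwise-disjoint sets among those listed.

S7, S8, S10 are pairwise disjoint (S7={f,g}; S8={a,h}; S10={c,d,i}).
Every remaining set overlaps one of these, and no 4 of the listed sets are pairwise disjoint, so 3 is the maximum.

3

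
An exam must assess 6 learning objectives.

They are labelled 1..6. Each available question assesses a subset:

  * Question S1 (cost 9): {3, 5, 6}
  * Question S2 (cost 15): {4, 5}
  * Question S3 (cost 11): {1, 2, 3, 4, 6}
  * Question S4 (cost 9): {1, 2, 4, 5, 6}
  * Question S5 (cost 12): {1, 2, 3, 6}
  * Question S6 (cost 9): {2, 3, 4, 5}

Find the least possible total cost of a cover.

S4, S6 together cover every objective (S4 ∪ S6 = {1, 2, 3, 4, 5, 6}); total cost 9 + 9 = 18.
No covering selection has total cost below 18.

18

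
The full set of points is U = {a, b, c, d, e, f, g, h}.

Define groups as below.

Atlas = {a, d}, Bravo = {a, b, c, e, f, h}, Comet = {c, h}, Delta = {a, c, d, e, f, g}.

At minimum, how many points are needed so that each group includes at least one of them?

2

The 2 points {a, c} hit every group.
The groups Atlas, Comet are pairwise disjoint, so any hitting set needs a separate point for each — at least 2. Hence 2 is optimal.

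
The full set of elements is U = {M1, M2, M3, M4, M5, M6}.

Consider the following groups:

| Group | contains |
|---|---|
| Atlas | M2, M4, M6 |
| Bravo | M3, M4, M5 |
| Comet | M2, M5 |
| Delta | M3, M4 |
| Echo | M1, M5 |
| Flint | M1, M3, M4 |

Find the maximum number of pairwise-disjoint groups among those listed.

2

Comet, Flint are pairwise disjoint (Comet={M2,M5}; Flint={M1,M3,M4}).
Every remaining group overlaps one of these, and no 3 of the listed groups are pairwise disjoint, so 2 is the maximum.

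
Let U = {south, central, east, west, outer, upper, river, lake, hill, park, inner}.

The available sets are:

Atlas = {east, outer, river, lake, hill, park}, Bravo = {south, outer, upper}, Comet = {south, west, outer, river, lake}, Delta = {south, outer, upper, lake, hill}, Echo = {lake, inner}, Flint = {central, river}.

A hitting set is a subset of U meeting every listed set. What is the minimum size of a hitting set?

3

H = {south, central, lake} meets every set (each contains at least one member of H), and |H| = 3.
The sets Bravo, Echo, Flint are pairwise disjoint, so any hitting set needs a separate point for each — at least 3. Hence 3 is optimal.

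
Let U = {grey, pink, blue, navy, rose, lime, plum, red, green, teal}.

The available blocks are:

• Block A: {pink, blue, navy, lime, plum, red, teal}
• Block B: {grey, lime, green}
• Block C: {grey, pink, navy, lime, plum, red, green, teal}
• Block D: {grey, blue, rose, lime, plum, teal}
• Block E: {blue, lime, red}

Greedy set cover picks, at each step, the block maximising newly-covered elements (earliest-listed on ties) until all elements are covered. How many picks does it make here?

Greedy: pick C (covers 8 new) → pick D (covers 2 new). Total picks: 2.

2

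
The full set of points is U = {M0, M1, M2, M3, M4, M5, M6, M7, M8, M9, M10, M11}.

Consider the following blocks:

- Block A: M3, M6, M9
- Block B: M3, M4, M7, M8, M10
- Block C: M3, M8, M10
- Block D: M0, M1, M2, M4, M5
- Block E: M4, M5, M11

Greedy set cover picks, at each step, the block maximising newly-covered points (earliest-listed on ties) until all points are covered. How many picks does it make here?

Greedy: pick B (covers 5 new) → pick D (covers 4 new) → pick A (covers 2 new) → pick E (covers 1 new). Total picks: 4.

4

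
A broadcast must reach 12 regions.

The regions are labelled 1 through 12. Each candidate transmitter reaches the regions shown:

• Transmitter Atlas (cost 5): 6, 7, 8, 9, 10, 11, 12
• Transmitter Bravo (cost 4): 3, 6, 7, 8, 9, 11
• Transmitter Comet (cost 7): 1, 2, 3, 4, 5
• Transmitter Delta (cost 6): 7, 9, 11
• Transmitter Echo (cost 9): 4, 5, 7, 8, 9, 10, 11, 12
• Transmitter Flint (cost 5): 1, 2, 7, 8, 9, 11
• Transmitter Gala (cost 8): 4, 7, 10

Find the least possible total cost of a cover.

Atlas, Comet together cover every region (Atlas ∪ Comet = {1, 2, 3, 4, 5, 6, 7, 8, 9, 10, 11, 12}); total cost 5 + 7 = 12.
The greedy pick Bravo, Comet, Atlas costs 16; no covering selection beats 12.

12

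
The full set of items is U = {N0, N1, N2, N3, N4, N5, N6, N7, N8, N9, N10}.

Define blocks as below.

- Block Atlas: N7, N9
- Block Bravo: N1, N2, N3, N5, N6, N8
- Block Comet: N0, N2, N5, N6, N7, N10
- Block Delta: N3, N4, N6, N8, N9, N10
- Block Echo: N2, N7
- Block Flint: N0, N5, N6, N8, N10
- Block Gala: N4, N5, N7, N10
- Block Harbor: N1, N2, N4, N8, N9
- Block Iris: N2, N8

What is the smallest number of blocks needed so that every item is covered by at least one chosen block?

Bravo, Comet, and Delta cover everything between them: the union {N0, N1, N2, N3, N4, N5, N6, N7, N8, N9, N10} is all of U.
No 2 of the 9 blocks cover everything (all 36 combinations miss at least one item), so 3 is optimal.

3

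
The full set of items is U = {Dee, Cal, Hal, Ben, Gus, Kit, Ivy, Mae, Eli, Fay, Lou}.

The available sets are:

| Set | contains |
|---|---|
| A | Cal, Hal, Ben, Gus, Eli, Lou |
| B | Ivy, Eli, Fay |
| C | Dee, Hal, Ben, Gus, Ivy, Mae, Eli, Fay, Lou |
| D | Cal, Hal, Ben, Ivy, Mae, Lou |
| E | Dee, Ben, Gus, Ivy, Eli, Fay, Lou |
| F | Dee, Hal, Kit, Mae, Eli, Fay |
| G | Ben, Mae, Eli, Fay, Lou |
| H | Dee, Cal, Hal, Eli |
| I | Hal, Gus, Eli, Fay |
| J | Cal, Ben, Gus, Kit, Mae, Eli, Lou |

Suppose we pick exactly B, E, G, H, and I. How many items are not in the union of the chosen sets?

Union of B, E, G, H, I = {Dee, Cal, Hal, Ben, Gus, Ivy, Mae, Eli, Fay, Lou}.
Not covered: Kit — 1 item.

1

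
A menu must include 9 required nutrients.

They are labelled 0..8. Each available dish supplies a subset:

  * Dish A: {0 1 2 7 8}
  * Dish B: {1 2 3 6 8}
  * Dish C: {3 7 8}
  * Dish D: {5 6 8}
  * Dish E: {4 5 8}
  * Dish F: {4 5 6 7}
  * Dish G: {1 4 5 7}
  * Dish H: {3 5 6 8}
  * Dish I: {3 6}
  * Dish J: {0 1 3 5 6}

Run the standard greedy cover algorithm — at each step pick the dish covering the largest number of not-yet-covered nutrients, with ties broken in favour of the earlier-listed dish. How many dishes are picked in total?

Greedy: pick A (covers 5 new) → pick F (covers 3 new) → pick B (covers 1 new). Total picks: 3.

3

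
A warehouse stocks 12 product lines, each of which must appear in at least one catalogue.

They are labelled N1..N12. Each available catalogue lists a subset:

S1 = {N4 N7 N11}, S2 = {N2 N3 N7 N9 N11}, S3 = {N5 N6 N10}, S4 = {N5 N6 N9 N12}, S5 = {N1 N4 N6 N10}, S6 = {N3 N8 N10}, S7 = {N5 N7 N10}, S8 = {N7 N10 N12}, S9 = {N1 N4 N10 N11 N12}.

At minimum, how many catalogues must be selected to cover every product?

S2 and S3 and S6 and S9 together: S2 ∪ S3 ∪ S6 ∪ S9 = {N1, N2, N3, N4, N5, N6, N7, N8, N9, N10, N11, N12} — every product is covered.
Only S6 contains N8, so S6 is forced; the remaining 9 products need at least 3 more catalogues (each remaining catalogue adds at most 4) — so at least 4 catalogues are needed, and 4 is optimal.

4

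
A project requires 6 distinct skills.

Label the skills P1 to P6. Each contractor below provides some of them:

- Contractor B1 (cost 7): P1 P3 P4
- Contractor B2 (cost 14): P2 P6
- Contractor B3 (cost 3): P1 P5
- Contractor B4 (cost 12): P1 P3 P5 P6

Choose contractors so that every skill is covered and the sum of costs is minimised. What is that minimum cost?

24

B1, B2, B3 together cover every skill (B1 ∪ B2 ∪ B3 = {P1, P2, P3, P4, P5, P6}); total cost 7 + 14 + 3 = 24.
No covering selection has total cost below 24.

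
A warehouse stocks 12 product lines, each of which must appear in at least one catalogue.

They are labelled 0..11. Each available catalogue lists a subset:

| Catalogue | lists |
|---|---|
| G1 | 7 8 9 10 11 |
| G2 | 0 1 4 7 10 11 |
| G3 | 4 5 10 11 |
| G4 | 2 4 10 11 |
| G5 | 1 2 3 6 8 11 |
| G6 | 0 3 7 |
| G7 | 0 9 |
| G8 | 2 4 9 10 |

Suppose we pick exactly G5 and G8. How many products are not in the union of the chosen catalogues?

Union of G5, G8 = {1, 2, 3, 4, 6, 8, 9, 10, 11}.
Not covered: 0, 5, 7 — 3 products.

3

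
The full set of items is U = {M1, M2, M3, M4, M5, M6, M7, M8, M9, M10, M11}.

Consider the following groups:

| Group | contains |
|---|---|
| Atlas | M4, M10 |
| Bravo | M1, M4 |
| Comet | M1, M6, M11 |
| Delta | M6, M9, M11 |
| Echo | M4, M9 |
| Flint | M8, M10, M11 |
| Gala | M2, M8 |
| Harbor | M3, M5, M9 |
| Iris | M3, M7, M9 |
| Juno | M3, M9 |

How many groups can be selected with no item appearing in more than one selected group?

4

Atlas, Comet, Gala, Juno are pairwise disjoint (Atlas={M4,M10}; Comet={M1,M6,M11}; Gala={M2,M8}; Juno={M3,M9}).
Every remaining group overlaps one of these, and no 5 of the listed groups are pairwise disjoint, so 4 is the maximum.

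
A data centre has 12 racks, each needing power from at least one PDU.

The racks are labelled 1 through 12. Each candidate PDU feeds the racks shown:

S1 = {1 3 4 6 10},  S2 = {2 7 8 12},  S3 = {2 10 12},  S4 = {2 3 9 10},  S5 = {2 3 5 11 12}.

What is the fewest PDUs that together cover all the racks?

Take {S1, S2, S4, S5}. Their union is {1, 2, 3, 4, 5, 6, 7, 8, 9, 10, 11, 12}, which is all 12 racks.
Only S4 contains 9, so S4 is forced; the remaining 8 racks need at least 3 more PDUs (each remaining PDU adds at most 3) — so at least 4 PDUs are needed, and 4 is optimal.

4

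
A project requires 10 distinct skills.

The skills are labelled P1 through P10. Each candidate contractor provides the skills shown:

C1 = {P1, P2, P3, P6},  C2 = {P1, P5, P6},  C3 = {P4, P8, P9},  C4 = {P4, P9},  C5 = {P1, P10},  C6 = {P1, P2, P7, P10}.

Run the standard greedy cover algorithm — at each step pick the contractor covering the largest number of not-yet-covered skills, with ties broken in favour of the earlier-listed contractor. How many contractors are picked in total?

4

Greedy: pick C1 (covers 4 new) → pick C3 (covers 3 new) → pick C6 (covers 2 new) → pick C2 (covers 1 new). Total picks: 4.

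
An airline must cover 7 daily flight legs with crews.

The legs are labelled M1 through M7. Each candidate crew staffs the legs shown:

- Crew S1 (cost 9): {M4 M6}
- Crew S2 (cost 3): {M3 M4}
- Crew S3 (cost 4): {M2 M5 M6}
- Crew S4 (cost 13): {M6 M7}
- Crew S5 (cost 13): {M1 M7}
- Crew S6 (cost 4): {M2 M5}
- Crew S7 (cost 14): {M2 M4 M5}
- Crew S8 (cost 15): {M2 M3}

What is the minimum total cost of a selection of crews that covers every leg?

20

S2, S3, S5 together cover every leg (S2 ∪ S3 ∪ S5 = {M1, M2, M3, M4, M5, M6, M7}); total cost 3 + 4 + 13 = 20.
No covering selection has total cost below 20.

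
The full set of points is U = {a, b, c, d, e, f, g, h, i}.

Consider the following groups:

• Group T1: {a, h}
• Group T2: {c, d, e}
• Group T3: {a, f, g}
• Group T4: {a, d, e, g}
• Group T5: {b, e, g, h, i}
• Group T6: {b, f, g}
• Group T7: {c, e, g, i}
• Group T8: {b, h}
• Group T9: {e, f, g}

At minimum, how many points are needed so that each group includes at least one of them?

T = {e, f, h} meets every group (each contains at least one member of T), and |T| = 3.
The groups T1, T2, T6 are pairwise disjoint, so any hitting set needs a separate point for each — at least 3. Hence 3 is optimal.

3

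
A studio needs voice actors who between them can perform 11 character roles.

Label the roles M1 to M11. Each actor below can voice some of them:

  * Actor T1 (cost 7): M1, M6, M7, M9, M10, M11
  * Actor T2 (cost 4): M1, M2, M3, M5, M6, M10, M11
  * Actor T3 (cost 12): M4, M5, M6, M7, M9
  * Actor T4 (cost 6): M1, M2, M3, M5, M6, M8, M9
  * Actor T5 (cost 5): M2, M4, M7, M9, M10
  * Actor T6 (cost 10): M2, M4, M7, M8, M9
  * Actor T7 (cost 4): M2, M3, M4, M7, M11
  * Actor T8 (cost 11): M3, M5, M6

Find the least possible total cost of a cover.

14

T2, T6 together cover every role (T2 ∪ T6 = {M1, M2, M3, M4, M5, M6, M7, M8, M9, M10, M11}); total cost 4 + 10 = 14.
The greedy pick T2, T5, T4 costs 15; no covering selection beats 14.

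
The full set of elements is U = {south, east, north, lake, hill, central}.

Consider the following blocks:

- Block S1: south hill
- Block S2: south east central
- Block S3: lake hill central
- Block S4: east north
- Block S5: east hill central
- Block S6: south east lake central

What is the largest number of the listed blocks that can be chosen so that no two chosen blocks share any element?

2

S1, S4 are pairwise disjoint (S1={south,hill}; S4={east,north}).
Every remaining block overlaps one of these, and no 3 of the listed blocks are pairwise disjoint, so 2 is the maximum.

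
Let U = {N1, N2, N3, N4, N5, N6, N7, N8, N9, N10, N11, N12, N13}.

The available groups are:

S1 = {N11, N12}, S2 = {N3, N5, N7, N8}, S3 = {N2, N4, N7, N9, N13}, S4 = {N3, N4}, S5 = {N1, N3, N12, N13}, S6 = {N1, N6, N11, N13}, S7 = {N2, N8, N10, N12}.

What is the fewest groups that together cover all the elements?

4

Take {S2, S3, S6, S7}. Their union is {N1, N2, N3, N4, N5, N6, N7, N8, N9, N10, N11, N12, N13}, which is all 13 elements.
Only S2 contains N5, so S2 is forced; the remaining 9 elements need at least 3 more groups (each remaining group adds at most 4) — so at least 4 groups are needed, and 4 is optimal.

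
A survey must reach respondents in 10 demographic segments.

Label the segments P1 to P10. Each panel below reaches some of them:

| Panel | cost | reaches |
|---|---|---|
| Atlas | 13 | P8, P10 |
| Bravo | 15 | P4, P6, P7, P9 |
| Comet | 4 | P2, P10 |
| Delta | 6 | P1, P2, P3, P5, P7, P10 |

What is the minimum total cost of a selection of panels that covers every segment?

34

Atlas, Bravo, Delta together cover every segment (Atlas ∪ Bravo ∪ Delta = {P1, P2, P3, P4, P5, P6, P7, P8, P9, P10}); total cost 13 + 15 + 6 = 34.
No covering selection has total cost below 34.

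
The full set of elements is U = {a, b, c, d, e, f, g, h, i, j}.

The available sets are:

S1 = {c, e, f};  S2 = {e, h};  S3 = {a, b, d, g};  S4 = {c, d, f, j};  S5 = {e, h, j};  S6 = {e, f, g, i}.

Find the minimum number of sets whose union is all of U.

4

Take {S1, S3, S5, S6}. Their union is {a, b, c, d, e, f, g, h, i, j}, which is all 10 elements.
No 3 of the 6 sets cover everything (all 20 combinations miss at least one element), so 4 is optimal.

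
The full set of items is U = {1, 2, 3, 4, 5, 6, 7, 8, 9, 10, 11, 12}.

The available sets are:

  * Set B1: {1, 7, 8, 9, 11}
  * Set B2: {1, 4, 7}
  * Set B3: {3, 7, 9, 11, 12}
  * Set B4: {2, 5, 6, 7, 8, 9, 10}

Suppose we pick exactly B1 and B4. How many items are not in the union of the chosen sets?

Union of B1, B4 = {1, 2, 5, 6, 7, 8, 9, 10, 11}.
Not covered: 3, 4, 12 — 3 items.

3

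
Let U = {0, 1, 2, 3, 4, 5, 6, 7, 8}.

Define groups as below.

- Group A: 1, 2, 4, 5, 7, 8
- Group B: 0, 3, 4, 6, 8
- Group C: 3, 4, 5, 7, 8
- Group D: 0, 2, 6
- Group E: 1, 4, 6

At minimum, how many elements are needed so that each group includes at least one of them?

Take H = {6, 7}. Each listed group contains at least one of these, so H is a hitting set of size 2.
The groups C, D are pairwise disjoint, so any hitting set needs a separate element for each — at least 2. Hence 2 is optimal.

2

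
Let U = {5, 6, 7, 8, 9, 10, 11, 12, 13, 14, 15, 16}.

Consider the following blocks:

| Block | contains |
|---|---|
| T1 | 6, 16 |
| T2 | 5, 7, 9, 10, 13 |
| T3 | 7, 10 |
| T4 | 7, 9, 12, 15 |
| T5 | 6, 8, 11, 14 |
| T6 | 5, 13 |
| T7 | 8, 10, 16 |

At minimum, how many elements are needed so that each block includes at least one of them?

4

Take H = {6, 10, 12, 13}. Each listed block contains at least one of these, so H is a hitting set of size 4.
No choice of 3 elements meets every block, so 4 is the minimum.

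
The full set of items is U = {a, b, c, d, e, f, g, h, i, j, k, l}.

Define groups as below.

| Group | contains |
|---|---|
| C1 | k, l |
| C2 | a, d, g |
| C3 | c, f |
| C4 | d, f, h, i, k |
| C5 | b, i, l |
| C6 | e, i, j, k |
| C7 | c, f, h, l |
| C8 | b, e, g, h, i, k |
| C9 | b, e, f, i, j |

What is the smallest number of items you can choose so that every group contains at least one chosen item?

T = {f, g, i, l} meets every group (each contains at least one member of T), and |T| = 4.
No choice of 3 items meets every group, so 4 is the minimum.

4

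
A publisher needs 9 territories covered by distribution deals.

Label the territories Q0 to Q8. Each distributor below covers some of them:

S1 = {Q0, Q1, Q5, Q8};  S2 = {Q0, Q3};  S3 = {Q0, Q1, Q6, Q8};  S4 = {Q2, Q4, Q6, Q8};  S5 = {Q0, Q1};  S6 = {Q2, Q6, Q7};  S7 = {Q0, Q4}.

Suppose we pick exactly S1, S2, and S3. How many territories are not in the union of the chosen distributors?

3

Union of S1, S2, S3 = {Q0, Q1, Q3, Q5, Q6, Q8}.
Not covered: Q2, Q4, Q7 — 3 territories.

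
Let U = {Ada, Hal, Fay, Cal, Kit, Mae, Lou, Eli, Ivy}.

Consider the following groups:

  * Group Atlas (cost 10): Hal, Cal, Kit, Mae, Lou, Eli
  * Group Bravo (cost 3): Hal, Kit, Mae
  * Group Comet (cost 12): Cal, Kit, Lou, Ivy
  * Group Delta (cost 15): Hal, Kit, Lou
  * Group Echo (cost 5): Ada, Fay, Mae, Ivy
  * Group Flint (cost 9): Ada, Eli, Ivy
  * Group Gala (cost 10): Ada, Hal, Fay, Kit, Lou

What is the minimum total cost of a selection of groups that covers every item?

Atlas, Echo together cover every item (Atlas ∪ Echo = {Ada, Hal, Fay, Cal, Kit, Mae, Lou, Eli, Ivy}); total cost 10 + 5 = 15.
The greedy pick Bravo, Echo, Atlas costs 18; no covering selection beats 15.

15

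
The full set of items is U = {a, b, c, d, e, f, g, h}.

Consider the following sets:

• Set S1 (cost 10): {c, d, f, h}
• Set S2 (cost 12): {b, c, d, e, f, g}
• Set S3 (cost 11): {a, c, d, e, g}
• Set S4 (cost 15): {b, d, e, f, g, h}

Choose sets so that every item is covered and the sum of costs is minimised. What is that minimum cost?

S3, S4 together cover every item (S3 ∪ S4 = {a, b, c, d, e, f, g, h}); total cost 11 + 15 = 26.
The greedy pick S2, S1, S3 costs 33; no covering selection beats 26.

26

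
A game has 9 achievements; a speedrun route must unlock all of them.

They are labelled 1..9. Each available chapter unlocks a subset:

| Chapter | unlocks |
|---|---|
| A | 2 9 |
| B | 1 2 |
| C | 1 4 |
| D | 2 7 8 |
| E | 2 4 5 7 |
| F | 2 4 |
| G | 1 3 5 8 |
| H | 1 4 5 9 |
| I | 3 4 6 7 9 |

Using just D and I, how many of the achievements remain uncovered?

Union of D, I = {2, 3, 4, 6, 7, 8, 9}.
Not covered: 1, 5 — 2 achievements.

2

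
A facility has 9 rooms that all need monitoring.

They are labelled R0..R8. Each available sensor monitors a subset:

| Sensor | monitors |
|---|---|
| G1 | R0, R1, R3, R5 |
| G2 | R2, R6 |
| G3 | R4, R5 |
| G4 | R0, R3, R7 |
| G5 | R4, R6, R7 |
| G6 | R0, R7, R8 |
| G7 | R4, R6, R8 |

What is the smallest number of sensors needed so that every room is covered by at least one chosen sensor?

G1 and G2 and G3 and G6 together: G1 ∪ G2 ∪ G3 ∪ G6 = {R0, R1, R2, R3, R4, R5, R6, R7, R8} — every room is covered.
No 3 of the 7 sensors cover everything (all 35 combinations miss at least one room), so 4 is optimal.

4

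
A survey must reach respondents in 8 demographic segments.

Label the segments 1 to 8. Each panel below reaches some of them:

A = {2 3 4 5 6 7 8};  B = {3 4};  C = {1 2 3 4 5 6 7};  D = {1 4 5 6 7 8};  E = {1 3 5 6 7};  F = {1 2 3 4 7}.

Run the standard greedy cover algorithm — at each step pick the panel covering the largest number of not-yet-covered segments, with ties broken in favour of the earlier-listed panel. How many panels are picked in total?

2

Greedy: pick A (covers 7 new) → pick C (covers 1 new). Total picks: 2.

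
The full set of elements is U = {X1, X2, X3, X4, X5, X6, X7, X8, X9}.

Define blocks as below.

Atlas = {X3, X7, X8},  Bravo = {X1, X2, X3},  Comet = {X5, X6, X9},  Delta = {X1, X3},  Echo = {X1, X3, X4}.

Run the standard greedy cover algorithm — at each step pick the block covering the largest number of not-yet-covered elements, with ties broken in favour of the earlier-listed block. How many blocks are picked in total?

4

Greedy: pick Atlas (covers 3 new) → pick Comet (covers 3 new) → pick Bravo (covers 2 new) → pick Echo (covers 1 new). Total picks: 4.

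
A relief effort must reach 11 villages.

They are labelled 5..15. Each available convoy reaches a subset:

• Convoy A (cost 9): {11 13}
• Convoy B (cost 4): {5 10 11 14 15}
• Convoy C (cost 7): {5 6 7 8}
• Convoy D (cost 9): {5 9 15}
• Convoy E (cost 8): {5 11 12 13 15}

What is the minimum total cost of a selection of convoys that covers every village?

28

B, C, D, E together cover every village (B ∪ C ∪ D ∪ E = {5, 6, 7, 8, 9, 10, 11, 12, 13, 14, 15}); total cost 4 + 7 + 9 + 8 = 28.
No covering selection has total cost below 28.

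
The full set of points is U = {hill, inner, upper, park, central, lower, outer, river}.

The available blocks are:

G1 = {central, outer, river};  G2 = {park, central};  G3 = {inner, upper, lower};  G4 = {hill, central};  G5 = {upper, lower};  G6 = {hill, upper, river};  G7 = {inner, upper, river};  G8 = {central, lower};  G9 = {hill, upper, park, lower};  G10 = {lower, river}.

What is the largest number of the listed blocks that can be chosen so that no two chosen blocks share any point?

G4, G5 are pairwise disjoint (G4={hill,central}; G5={upper,lower}).
Every remaining block overlaps one of these, and no 3 of the listed blocks are pairwise disjoint, so 2 is the maximum.

2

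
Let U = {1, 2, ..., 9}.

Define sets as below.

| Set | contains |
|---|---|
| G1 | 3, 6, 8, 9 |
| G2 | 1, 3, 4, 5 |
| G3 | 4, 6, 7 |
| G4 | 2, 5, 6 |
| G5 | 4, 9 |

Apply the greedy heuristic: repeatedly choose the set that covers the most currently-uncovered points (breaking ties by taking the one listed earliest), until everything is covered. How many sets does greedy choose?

Greedy: pick G1 (covers 4 new) → pick G2 (covers 3 new) → pick G3 (covers 1 new) → pick G4 (covers 1 new). Total picks: 4.

4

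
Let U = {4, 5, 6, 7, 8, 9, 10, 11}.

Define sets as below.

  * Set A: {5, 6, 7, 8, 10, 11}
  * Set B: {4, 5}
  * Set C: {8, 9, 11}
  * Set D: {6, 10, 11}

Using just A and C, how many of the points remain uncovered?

Union of A, C = {5, 6, 7, 8, 9, 10, 11}.
Not covered: 4 — 1 point.

1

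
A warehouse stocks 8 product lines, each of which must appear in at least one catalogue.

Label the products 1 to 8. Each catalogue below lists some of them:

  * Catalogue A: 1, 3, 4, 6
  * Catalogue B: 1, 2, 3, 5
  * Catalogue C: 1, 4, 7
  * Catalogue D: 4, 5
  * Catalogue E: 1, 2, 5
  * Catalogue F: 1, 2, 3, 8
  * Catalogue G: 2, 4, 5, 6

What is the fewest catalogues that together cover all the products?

C and F and G together: C ∪ F ∪ G = {1, 2, 3, 4, 5, 6, 7, 8} — every product is covered.
Only C contains 7, so C is forced; the remaining 5 products need at least 2 more catalogues (each remaining catalogue adds at most 3) — so at least 3 catalogues are needed, and 3 is optimal.

3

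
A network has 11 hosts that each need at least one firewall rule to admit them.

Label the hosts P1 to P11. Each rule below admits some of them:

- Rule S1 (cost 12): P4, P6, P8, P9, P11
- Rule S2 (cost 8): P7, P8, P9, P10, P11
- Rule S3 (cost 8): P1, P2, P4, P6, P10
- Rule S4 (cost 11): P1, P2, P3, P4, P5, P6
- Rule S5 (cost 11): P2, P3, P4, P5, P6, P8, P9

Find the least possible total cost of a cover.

S2, S4 together cover every host (S2 ∪ S4 = {P1, P2, P3, P4, P5, P6, P7, P8, P9, P10, P11}); total cost 8 + 11 = 19.
The greedy pick S5, S2, S3 costs 27; no covering selection beats 19.

19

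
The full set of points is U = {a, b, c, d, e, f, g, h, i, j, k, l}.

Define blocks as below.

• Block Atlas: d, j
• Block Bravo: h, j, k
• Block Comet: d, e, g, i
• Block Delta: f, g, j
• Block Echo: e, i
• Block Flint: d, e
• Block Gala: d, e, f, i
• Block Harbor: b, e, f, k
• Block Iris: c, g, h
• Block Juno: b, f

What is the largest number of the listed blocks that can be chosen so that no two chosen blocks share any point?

Atlas, Echo, Iris, Juno are pairwise disjoint (Atlas={d,j}; Echo={e,i}; Iris={c,g,h}; Juno={b,f}).
Every remaining block overlaps one of these, and no 5 of the listed blocks are pairwise disjoint, so 4 is the maximum.

4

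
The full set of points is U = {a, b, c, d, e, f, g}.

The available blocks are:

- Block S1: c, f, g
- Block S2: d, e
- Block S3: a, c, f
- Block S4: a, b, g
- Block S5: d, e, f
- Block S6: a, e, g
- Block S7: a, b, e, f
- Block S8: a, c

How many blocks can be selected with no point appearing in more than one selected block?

2

S1, S2 are pairwise disjoint (S1={c,f,g}; S2={d,e}).
Every remaining block overlaps one of these, and no 3 of the listed blocks are pairwise disjoint, so 2 is the maximum.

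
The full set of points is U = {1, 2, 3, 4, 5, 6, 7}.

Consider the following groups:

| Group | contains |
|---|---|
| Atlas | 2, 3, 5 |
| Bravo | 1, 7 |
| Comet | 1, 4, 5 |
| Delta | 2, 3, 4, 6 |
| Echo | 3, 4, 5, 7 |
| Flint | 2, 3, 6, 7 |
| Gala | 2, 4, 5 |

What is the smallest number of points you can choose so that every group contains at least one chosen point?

The 3 points {1, 5, 6} hit every group.
No choice of 2 points meets every group, so 3 is the minimum.

3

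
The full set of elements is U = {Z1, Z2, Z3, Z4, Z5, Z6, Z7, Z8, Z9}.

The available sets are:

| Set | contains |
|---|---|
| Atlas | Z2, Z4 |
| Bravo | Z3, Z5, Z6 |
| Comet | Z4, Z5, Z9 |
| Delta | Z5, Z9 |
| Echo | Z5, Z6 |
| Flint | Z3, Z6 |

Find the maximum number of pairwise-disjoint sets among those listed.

Atlas, Delta, Flint are pairwise disjoint (Atlas={Z2,Z4}; Delta={Z5,Z9}; Flint={Z3,Z6}).
Every remaining set overlaps one of these, and no 4 of the listed sets are pairwise disjoint, so 3 is the maximum.

3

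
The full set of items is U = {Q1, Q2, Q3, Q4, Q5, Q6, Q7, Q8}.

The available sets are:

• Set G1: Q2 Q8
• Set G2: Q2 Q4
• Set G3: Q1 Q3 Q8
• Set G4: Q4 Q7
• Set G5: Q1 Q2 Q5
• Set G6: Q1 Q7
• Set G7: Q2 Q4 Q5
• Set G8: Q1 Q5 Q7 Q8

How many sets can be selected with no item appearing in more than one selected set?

G2, G8 are pairwise disjoint (G2={Q2,Q4}; G8={Q1,Q5,Q7,Q8}).
Every remaining set overlaps one of these, and no 3 of the listed sets are pairwise disjoint, so 2 is the maximum.

2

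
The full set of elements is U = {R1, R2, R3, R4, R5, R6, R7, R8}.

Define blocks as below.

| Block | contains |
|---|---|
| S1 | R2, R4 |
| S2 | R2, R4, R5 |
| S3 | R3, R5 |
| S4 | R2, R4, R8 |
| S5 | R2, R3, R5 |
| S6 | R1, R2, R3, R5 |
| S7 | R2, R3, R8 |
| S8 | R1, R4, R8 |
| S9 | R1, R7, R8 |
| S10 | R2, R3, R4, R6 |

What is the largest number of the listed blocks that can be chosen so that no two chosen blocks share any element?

3

S1, S3, S9 are pairwise disjoint (S1={R2,R4}; S3={R3,R5}; S9={R1,R7,R8}).
Every remaining block overlaps one of these, and no 4 of the listed blocks are pairwise disjoint, so 3 is the maximum.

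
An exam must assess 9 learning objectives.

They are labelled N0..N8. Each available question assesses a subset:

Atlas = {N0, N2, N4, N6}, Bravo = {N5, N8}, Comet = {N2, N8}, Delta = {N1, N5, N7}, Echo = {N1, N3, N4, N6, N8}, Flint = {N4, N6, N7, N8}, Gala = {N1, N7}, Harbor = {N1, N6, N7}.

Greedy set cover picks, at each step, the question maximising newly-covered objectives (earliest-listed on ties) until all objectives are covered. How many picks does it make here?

Greedy: pick Echo (covers 5 new) → pick Atlas (covers 2 new) → pick Delta (covers 2 new). Total picks: 3.

3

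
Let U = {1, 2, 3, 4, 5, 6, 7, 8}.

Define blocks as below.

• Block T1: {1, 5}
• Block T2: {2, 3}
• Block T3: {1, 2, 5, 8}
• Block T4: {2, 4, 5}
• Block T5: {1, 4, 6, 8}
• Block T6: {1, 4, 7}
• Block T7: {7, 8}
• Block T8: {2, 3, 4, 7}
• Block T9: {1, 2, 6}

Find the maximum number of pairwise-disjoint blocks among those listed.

T1, T2, T7 are pairwise disjoint (T1={1,5}; T2={2,3}; T7={7,8}).
Every remaining block overlaps one of these, and no 4 of the listed blocks are pairwise disjoint, so 3 is the maximum.

3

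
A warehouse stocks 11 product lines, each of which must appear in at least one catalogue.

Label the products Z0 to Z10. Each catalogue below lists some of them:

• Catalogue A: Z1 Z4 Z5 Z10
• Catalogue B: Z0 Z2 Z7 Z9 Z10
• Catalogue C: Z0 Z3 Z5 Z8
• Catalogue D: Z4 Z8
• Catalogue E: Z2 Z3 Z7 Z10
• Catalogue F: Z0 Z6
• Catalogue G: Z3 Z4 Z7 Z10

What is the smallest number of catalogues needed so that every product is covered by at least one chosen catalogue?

A and B and C and F together: A ∪ B ∪ C ∪ F = {Z0, Z1, Z2, Z3, Z4, Z5, Z6, Z7, Z8, Z9, Z10} — every product is covered.
Only F contains Z6, so F is forced; the remaining 9 products need at least 3 more catalogues (each remaining catalogue adds at most 4) — so at least 4 catalogues are needed, and 4 is optimal.

4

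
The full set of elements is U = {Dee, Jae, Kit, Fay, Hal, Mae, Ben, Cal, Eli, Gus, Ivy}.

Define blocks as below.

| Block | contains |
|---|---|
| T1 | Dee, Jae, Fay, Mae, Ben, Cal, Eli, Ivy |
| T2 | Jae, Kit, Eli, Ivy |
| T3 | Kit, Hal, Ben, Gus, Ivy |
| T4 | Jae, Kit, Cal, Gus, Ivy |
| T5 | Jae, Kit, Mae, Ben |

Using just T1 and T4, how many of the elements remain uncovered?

Union of T1, T4 = {Dee, Jae, Kit, Fay, Mae, Ben, Cal, Eli, Gus, Ivy}.
Not covered: Hal — 1 element.

1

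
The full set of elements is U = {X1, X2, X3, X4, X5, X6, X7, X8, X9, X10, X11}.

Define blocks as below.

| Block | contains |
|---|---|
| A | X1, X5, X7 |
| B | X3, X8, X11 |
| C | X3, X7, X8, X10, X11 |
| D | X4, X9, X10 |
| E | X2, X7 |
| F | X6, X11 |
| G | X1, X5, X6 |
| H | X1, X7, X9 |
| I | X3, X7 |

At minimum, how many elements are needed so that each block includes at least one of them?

4

T = {X1, X7, X9, X11} meets every block (each contains at least one member of T), and |T| = 4.
The blocks B, D, E, G are pairwise disjoint, so any hitting set needs a separate element for each — at least 4. Hence 4 is optimal.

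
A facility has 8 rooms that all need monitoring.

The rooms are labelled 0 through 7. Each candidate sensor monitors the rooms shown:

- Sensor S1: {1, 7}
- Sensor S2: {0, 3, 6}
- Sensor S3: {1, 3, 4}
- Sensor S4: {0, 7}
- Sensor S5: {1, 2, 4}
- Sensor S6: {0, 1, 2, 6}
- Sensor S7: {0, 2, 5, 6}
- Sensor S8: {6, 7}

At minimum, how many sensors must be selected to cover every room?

3

S3 and S4 and S7 together: S3 ∪ S4 ∪ S7 = {0, 1, 2, 3, 4, 5, 6, 7} — every room is covered.
Only S7 contains 5, so S7 is forced; the remaining 4 rooms need at least 2 more sensors (each remaining sensor adds at most 3) — so at least 3 sensors are needed, and 3 is optimal.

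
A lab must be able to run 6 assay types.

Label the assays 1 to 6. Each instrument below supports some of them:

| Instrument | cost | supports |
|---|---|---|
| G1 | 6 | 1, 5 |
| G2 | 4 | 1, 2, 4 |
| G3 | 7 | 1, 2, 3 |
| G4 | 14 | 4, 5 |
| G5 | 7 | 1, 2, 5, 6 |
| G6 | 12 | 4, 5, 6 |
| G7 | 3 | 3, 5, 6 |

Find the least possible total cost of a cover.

G2, G7 together cover every assay (G2 ∪ G7 = {1, 2, 3, 4, 5, 6}); total cost 4 + 3 = 7.
No covering selection has total cost below 7.

7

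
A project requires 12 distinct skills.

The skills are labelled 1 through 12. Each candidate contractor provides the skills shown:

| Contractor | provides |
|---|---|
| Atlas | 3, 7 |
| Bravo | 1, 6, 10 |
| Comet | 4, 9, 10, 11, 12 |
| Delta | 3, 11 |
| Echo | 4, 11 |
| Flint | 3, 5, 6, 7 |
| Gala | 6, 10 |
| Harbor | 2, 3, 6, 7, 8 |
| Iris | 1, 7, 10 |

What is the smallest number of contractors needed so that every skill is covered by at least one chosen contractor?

4

Take {Comet, Flint, Harbor, Iris}. Their union is {1, 2, 3, 4, 5, 6, 7, 8, 9, 10, 11, 12}, which is all 12 skills.
No 3 of the 9 contractors cover everything (all 84 combinations miss at least one skill), so 4 is optimal.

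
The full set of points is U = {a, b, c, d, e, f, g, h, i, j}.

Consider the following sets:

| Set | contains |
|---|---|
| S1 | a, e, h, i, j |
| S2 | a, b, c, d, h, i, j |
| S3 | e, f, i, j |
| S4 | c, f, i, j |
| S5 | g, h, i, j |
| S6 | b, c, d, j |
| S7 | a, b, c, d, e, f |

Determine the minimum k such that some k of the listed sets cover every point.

2

S5 and S7 together: S5 ∪ S7 = {a, b, c, d, e, f, g, h, i, j} — every point is covered.
No single set has all 10 points (the largest, S2, has 7), so 2 is optimal.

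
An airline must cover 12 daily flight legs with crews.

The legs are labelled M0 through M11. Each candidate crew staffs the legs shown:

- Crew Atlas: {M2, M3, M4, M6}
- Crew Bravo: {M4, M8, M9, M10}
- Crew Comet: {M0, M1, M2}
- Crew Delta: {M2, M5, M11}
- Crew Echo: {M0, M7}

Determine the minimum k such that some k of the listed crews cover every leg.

Atlas and Bravo and Comet and Delta and Echo together: Atlas ∪ Bravo ∪ Comet ∪ Delta ∪ Echo = {M0, M1, M2, M3, M4, M5, M6, M7, M8, M9, M10, M11} — every leg is covered.
No 4 of the 5 crews cover everything (all 5 combinations miss at least one leg), so 5 is optimal.

5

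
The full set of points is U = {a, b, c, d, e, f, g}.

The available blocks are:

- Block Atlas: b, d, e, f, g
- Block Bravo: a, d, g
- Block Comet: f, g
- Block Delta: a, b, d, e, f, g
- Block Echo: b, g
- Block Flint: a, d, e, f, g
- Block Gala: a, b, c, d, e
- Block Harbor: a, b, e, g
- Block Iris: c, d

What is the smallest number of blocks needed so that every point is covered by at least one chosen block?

2

Comet and Gala cover everything between them: the union {a, b, c, d, e, f, g} is all of U.
No single block has all 7 points (the largest, Delta, has 6), so 2 is optimal.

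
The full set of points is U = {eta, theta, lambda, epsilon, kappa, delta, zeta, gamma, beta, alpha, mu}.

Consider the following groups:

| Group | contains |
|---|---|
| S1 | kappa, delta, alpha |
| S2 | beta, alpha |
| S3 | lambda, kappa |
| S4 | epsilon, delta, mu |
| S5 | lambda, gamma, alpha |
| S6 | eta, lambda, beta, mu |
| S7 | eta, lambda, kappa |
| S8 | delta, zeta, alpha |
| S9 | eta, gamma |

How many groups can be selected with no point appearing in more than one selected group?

4

S2, S3, S4, S9 are pairwise disjoint (S2={beta,alpha}; S3={lambda,kappa}; S4={epsilon,delta,mu}; S9={eta,gamma}).
Every remaining group overlaps one of these, and no 5 of the listed groups are pairwise disjoint, so 4 is the maximum.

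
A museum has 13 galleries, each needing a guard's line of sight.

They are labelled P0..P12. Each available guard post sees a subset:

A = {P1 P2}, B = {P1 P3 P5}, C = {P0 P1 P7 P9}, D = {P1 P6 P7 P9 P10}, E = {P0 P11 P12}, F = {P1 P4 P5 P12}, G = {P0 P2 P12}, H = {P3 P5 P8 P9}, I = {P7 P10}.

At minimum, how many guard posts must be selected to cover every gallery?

5

Take {D, E, F, G, H}. Their union is {P0, P1, P2, P3, P4, P5, P6, P7, P8, P9, P10, P11, P12}, which is all 13 galleries.
No 4 of the 9 guard posts cover everything (all 126 combinations miss at least one gallery), so 5 is optimal.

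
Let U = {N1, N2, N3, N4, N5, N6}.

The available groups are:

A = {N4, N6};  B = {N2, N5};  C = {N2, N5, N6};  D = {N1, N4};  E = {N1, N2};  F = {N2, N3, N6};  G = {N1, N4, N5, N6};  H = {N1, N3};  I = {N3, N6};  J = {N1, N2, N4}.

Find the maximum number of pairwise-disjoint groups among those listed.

B, D, I are pairwise disjoint (B={N2,N5}; D={N1,N4}; I={N3,N6}).
Every remaining group overlaps one of these, and no 4 of the listed groups are pairwise disjoint, so 3 is the maximum.

3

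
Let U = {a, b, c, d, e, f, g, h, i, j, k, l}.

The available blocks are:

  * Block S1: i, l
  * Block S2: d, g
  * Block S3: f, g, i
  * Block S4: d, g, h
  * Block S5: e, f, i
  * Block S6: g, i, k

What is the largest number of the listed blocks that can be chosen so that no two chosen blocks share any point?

2

S4, S5 are pairwise disjoint (S4={d,g,h}; S5={e,f,i}).
Every remaining block overlaps one of these, and no 3 of the listed blocks are pairwise disjoint, so 2 is the maximum.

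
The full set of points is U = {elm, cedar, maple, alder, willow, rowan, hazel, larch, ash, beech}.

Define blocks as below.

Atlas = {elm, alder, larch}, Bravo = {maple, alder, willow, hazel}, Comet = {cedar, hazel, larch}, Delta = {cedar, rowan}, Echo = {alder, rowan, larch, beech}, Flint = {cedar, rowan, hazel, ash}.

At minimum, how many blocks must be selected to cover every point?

Atlas, Bravo, Echo, and Flint cover everything between them: the union {elm, cedar, maple, alder, willow, rowan, hazel, larch, ash, beech} is all of U.
No 3 of the 6 blocks cover everything (all 20 combinations miss at least one point), so 4 is optimal.

4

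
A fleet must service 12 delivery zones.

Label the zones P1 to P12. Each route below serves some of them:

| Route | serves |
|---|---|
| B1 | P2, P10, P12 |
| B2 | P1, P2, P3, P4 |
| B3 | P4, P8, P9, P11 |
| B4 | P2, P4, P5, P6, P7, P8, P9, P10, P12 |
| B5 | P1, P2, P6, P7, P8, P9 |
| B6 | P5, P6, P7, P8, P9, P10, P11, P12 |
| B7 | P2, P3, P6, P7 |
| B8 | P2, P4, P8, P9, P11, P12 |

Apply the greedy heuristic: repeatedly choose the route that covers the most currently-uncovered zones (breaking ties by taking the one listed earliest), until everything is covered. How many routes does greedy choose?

3

Greedy: pick B4 (covers 9 new) → pick B2 (covers 2 new) → pick B3 (covers 1 new). Total picks: 3.
(The true minimum cover uses only 2 routes, so greedy is not optimal here.)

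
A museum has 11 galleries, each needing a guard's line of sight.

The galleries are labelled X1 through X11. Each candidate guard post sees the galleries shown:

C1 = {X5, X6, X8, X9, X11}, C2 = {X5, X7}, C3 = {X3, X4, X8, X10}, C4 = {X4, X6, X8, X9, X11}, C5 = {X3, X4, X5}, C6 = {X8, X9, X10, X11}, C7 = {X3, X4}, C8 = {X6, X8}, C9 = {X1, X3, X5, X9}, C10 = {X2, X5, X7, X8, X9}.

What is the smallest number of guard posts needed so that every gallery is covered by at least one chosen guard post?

4

C1 and C3 and C9 and C10 together: C1 ∪ C3 ∪ C9 ∪ C10 = {X1, X2, X3, X4, X5, X6, X7, X8, X9, X10, X11} — every gallery is covered.
No 3 of the 10 guard posts cover everything (all 120 combinations miss at least one gallery), so 4 is optimal.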